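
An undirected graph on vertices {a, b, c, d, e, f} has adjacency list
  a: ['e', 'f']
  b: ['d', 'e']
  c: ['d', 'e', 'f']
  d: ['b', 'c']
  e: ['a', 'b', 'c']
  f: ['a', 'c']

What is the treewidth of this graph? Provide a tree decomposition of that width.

Treewidth 2.
One optimal decomposition is:
Bags: B1 = {a, e, f}  B2 = {c, e, f}  B3 = {b, c, e}  B4 = {b, c, d}
Tree: B1–B2, B2–B3, B3–B4

Every bag has size at most 3, so the width is 3 − 1 = 2 and tw(G) ≤ 2. Since a–f–c–e–a is a cycle in G, G is not acyclic. Forests are exactly the graphs of treewidth ≤ 1, so tw(G) ≥ 2. Hence tw(G) = 2 exactly.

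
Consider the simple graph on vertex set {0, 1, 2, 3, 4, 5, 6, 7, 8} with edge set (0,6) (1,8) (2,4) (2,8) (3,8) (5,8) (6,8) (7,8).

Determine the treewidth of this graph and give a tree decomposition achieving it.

Treewidth 1.
One optimal decomposition is:
Bags: B1 = {7, 8}  B2 = {3, 8}  B3 = {5, 8}  B4 = {2, 8}  B5 = {6, 8}  B6 = {0, 6}  B7 = {1, 8}  B8 = {2, 4}
Tree: B1–B2, B2–B3, B3–B4, B2–B5, B5–B6, B4–B7, B4–B8

Each bag holds 2 vertices, so the decomposition has width 1, which upper-bounds the treewidth. G has an edge, so its treewidth is at least 1. The upper and lower bounds meet at 1, so that is the treewidth.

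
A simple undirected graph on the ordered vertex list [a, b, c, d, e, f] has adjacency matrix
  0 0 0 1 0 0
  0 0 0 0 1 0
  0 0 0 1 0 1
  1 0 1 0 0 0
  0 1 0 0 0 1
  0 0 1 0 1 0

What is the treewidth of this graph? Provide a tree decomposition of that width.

Every bag has size at most 2, so the width is 2 − 1 = 1 and tw(G) ≤ 1. Any graph with an edge has treewidth ≥ 1, and G has the edge a–d. Combining the bounds, tw(G) = 1.

Treewidth 1.
One such decomposition:
Bags: B1 = {a, d}  B2 = {c, d}  B3 = {c, f}  B4 = {e, f}  B5 = {b, e}
Tree: B1–B2, B2–B3, B3–B4, B4–B5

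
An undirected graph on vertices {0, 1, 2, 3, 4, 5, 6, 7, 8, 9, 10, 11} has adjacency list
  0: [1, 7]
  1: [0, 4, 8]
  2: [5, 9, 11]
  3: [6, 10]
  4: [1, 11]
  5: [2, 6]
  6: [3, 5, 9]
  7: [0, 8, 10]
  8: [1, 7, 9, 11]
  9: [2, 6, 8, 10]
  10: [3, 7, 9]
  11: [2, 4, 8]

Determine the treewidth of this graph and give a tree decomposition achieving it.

Treewidth 3.
One such decomposition:
Bags: B1 = {0, 1, 4, 7}  B2 = {1, 4, 7, 8}  B3 = {4, 7, 8, 11}  B4 = {7, 8, 10, 11}  B5 = {8, 9, 10, 11}  B6 = {2, 9, 10, 11}  B7 = {2, 3, 9, 10}  B8 = {2, 3, 6, 9}  B9 = {2, 3, 5, 6}
Tree: B1–B2, B2–B3, B3–B4, B4–B5, B5–B6, B6–B7, B7–B8, B8–B9

Every bag has size at most 4, so the width is 4 − 1 = 3 and tw(G) ≤ 3. For the lower bound: the 4 vertex sets {0,1,4}, {7}, {8}, {2,9,10,11} are disjoint, each induces a connected subgraph, and every pair is joined by at least one edge of G. Contracting each set to a single vertex therefore yields K_{4} as a minor, and since treewidth is minor-monotone, tw(G) ≥ tw(K_{4}) = 3. Combining the bounds, tw(G) = 3.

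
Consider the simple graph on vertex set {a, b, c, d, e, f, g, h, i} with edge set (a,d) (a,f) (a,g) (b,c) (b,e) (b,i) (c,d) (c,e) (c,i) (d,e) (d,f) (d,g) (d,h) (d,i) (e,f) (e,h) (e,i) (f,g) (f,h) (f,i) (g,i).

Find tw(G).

3

A width-3 tree decomposition is:
Bags: B1 = {d, e, f, h}  B2 = {d, e, f, i}  B3 = {c, d, e, i}  B4 = {d, f, g, i}  B5 = {a, d, f, g}  B6 = {b, c, e, i}
Tree: B1–B2, B2–B3, B2–B4, B4–B5, B3–B6
The largest bag has 4 vertices, giving width 3; this decomposition certifies tw(G) ≤ 3. Conversely, {c, d, e, i} is a clique of size 4, and the vertices of any clique must share a bag in every tree decomposition; so some bag has ≥ 4 vertices and tw(G) ≥ 3. Therefore the treewidth is 3.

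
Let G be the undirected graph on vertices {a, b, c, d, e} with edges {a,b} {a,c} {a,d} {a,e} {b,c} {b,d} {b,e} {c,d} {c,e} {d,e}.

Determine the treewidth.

4

A width-4 tree decomposition is:
Bags: B1 = {a, b, c, d, e}
Tree: (single bag)
With just one bag of size 5, the width is 5 − 1 = 4, so tw(G) ≤ 4. On the other hand G contains the 5-clique {a, b, c, d, e}. A clique must lie in a single bag of any decomposition, so no decomposition can have width below 4. The upper and lower bounds meet at 4, so that is the treewidth.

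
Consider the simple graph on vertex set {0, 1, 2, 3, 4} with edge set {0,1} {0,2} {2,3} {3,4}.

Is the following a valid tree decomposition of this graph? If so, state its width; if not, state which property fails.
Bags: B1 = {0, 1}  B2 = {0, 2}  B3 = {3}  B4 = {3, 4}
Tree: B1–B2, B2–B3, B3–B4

A tree decomposition must satisfy three properties: every vertex lies in some bag; for every edge, both endpoints lie together in some bag; and for every vertex, the bags containing it form a connected subtree. Here edge (2,3) lies in no bag, so the decomposition is invalid.

No — edge (2,3) lies in no bag.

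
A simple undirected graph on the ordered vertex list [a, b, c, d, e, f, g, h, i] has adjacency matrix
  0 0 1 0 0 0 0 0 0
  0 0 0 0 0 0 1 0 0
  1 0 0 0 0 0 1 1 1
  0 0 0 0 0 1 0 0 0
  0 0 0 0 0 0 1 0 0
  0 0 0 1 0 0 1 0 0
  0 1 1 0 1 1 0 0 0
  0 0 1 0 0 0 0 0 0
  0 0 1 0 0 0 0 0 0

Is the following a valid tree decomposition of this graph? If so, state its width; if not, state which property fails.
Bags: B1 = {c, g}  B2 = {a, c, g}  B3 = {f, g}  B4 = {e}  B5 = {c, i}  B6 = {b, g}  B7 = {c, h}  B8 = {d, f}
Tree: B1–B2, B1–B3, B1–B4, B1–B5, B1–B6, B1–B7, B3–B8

A tree decomposition must satisfy three properties: every vertex lies in some bag; for every edge, both endpoints lie together in some bag; and for every vertex, the bags containing it form a connected subtree. Here edge (g,e) lies in no bag, so the decomposition is invalid.

No — edge (g,e) lies in no bag.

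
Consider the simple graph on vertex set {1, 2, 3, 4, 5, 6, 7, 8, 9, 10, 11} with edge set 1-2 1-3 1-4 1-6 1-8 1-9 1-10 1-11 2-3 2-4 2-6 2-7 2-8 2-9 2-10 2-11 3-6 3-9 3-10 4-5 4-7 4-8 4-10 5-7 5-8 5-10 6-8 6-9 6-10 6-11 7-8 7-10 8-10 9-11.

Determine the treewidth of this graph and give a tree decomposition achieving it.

Treewidth 4.
One such decomposition:
Bags: B1 = {1, 2, 6, 8, 10}  B2 = {1, 2, 4, 8, 10}  B3 = {1, 2, 3, 6, 10}  B4 = {2, 4, 7, 8, 10}  B5 = {1, 2, 3, 6, 9}  B6 = {4, 5, 7, 8, 10}  B7 = {1, 2, 6, 9, 11}
Tree: B1–B2, B1–B3, B2–B4, B3–B5, B4–B6, B5–B7

Every bag has size at most 5, so the width is 5 − 1 = 4 and tw(G) ≤ 4. For the lower bound, the 5 vertices {1, 2, 4, 8, 10} are pairwise adjacent, and any tree decomposition puts a clique entirely inside one bag — forcing width ≥ 4. Combining the bounds, tw(G) = 4.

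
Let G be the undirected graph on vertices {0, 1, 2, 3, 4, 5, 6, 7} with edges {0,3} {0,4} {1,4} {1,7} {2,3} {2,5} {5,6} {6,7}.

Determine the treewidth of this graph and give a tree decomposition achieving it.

Every bag has size at most 3, so the width is 3 − 1 = 2 and tw(G) ≤ 2. The edges 5–6–7–1–4–0–3–2–5 form a cycle, so G is not a tree and its treewidth is at least 2. The upper and lower bounds meet at 2, so that is the treewidth.

Treewidth 2.
One optimal decomposition is:
Bags: B1 = {5, 6, 7}  B2 = {1, 5, 7}  B3 = {1, 4, 5}  B4 = {0, 4, 5}  B5 = {0, 3, 5}  B6 = {2, 3, 5}
Tree: B1–B2, B2–B3, B3–B4, B4–B5, B5–B6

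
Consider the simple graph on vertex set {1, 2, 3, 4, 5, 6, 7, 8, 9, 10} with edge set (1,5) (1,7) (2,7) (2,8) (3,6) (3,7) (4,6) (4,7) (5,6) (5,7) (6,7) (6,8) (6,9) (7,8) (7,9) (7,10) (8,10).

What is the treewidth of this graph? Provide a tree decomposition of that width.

Each bag holds 3 vertices, so the decomposition has width 2, which upper-bounds the treewidth. On the other hand G contains the 3-clique {1, 5, 7}. A clique must lie in a single bag of any decomposition, so no decomposition can have width below 2. Hence tw(G) = 2 exactly.

Treewidth 2.
Bags: B1 = {6, 7, 9}  B2 = {6, 7, 8}  B3 = {5, 6, 7}  B4 = {3, 6, 7}  B5 = {7, 8, 10}  B6 = {2, 7, 8}  B7 = {4, 6, 7}  B8 = {1, 5, 7}
Tree: B1–B2, B1–B3, B1–B4, B2–B5, B5–B6, B1–B7, B3–B8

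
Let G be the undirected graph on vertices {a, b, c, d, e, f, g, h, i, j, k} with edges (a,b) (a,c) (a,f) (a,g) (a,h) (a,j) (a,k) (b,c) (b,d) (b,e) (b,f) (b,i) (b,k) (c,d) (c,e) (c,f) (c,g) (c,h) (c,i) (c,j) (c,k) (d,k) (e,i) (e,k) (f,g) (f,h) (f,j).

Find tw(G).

A width-3 tree decomposition is:
Bags: B1 = {a, b, c, f}  B2 = {a, c, f, g}  B3 = {a, b, c, k}  B4 = {b, c, e, k}  B5 = {a, c, f, h}  B6 = {b, c, e, i}  B7 = {b, c, d, k}  B8 = {a, c, f, j}
Tree: B1–B2, B1–B3, B3–B4, B1–B5, B4–B6, B4–B7, B1–B8
Every bag has size at most 4, so the width is 4 − 1 = 3 and tw(G) ≤ 3. Conversely, {a, c, f, g} is a clique of size 4, and the vertices of any clique must share a bag in every tree decomposition; so some bag has ≥ 4 vertices and tw(G) ≥ 3. Therefore the treewidth is 3.

3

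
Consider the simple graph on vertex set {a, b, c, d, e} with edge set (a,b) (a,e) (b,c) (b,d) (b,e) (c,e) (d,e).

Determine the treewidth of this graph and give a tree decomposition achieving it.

The largest bag has 3 vertices, giving width 2; this decomposition certifies tw(G) ≤ 2. For the lower bound, the 3 vertices {b, d, e} are pairwise adjacent, and any tree decomposition puts a clique entirely inside one bag — forcing width ≥ 2. Combining the bounds, tw(G) = 2.

Treewidth 2.
One optimal decomposition is:
Bags: B1 = {a, b, e}  B2 = {b, c, e}  B3 = {b, d, e}
Tree: B1–B2, B2–B3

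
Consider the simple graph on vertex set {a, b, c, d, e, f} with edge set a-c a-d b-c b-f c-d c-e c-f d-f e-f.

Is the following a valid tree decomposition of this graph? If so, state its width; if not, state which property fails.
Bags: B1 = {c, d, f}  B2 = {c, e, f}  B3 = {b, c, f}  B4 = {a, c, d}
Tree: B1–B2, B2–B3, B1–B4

Yes; width 2.

Vertex coverage: the bags together contain {a, b, c, d, e, f}, the full vertex set. Edge coverage: each edge of G has both endpoints in at least one bag. Running intersection: for every vertex, the bags containing it form a connected subtree. All three properties hold, so this is a valid tree decomposition of width max|bag| − 1 = 2, and hence tw(G) ≤ 2.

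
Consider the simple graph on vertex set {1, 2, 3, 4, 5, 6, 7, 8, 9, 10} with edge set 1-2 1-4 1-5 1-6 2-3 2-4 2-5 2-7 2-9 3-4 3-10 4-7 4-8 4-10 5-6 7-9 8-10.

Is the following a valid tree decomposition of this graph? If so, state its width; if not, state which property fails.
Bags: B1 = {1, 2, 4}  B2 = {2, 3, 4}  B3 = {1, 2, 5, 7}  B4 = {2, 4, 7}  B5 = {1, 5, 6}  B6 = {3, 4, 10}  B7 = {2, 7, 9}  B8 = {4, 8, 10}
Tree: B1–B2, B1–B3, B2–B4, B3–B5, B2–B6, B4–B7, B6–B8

No — bags containing vertex 7 are not connected in the tree.

A tree decomposition must satisfy three properties: every vertex lies in some bag; for every edge, both endpoints lie together in some bag; and for every vertex, the bags containing it form a connected subtree. Here bags containing vertex 7 are not connected in the tree, so the decomposition is invalid.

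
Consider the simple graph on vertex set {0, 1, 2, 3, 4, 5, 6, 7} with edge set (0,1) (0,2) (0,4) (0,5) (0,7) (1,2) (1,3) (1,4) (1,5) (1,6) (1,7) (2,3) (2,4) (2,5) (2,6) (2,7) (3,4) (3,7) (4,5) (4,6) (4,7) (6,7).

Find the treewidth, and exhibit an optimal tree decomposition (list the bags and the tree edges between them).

Treewidth 4.
One such decomposition:
Bags: B1 = {0, 1, 2, 4, 7}  B2 = {1, 2, 4, 6, 7}  B3 = {0, 1, 2, 4, 5}  B4 = {1, 2, 3, 4, 7}
Tree: B1–B2, B1–B3, B1–B4

Every bag has size at most 5, so the width is 5 − 1 = 4 and tw(G) ≤ 4. On the other hand G contains the 5-clique {0, 1, 2, 4, 5}. A clique must lie in a single bag of any decomposition, so no decomposition can have width below 4. Combining the bounds, tw(G) = 4.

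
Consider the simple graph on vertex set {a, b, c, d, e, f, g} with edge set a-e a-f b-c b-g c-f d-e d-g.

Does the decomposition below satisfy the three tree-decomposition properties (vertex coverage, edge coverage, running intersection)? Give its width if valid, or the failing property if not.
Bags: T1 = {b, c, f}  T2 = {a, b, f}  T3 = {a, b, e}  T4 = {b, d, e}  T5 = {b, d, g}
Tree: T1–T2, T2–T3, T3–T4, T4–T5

Yes; width 2.

Vertex coverage: the bags together contain {a, b, c, d, e, f, g}, the full vertex set. Edge coverage: each edge of G has both endpoints in at least one bag. Running intersection: for every vertex, the bags containing it form a connected subtree. All three properties hold, so this is a valid tree decomposition of width max|bag| − 1 = 2, and hence tw(G) ≤ 2.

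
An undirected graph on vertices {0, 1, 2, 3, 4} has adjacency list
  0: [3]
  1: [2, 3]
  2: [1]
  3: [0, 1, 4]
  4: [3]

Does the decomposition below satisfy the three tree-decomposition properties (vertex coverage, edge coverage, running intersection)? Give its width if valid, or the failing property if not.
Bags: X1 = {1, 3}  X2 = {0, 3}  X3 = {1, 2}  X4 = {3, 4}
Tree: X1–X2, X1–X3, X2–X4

Yes; width 1.

Checking the three conditions: (i) the bags cover all of {0, 1, 2, 3, 4}; (ii) for each edge, some bag contains both endpoints; (iii) the bags containing any fixed vertex form a subtree. All hold, so the decomposition is valid with width 2 − 1 = 1.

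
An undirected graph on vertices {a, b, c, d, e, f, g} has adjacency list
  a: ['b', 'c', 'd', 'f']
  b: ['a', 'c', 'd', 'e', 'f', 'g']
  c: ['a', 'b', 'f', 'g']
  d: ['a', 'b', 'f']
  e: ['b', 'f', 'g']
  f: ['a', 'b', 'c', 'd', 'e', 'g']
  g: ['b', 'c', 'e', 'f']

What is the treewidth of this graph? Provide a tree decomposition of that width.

Treewidth 3.
Bags: B1 = {a, b, d, f}  B2 = {a, b, c, f}  B3 = {b, c, f, g}  B4 = {b, e, f, g}
Tree: B1–B2, B2–B3, B3–B4

Each bag holds 4 vertices, so the decomposition has width 3, which upper-bounds the treewidth. On the other hand G contains the 4-clique {a, b, d, f}. A clique must lie in a single bag of any decomposition, so no decomposition can have width below 3. Hence tw(G) = 3 exactly.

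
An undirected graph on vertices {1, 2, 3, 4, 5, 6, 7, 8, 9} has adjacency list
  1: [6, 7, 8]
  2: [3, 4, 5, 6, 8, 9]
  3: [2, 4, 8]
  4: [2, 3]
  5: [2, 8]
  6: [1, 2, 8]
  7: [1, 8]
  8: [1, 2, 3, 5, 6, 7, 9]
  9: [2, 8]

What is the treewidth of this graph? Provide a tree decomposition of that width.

Each bag holds 3 vertices, so the decomposition has width 2, which upper-bounds the treewidth. On the other hand G contains the 3-clique {1, 6, 8}. A clique must lie in a single bag of any decomposition, so no decomposition can have width below 2. Therefore the treewidth is 2.

Treewidth 2.
One optimal decomposition is:
Bags: B1 = {2, 6, 8}  B2 = {1, 6, 8}  B3 = {2, 3, 8}  B4 = {2, 5, 8}  B5 = {2, 8, 9}  B6 = {1, 7, 8}  B7 = {2, 3, 4}
Tree: B1–B2, B1–B3, B1–B4, B3–B5, B2–B6, B3–B7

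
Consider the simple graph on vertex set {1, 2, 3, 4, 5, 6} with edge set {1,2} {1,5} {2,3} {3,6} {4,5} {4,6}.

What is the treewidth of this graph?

2

A width-2 tree decomposition is:
Bags: B1 = {3, 4, 6}  B2 = {2, 3, 4}  B3 = {1, 2, 4}  B4 = {1, 4, 5}
Tree: B1–B2, B2–B3, B3–B4
The largest bag has 3 vertices, giving width 2; this decomposition certifies tw(G) ≤ 2. For the lower bound, G contains the cycle 4–6–3–2–1–5–4, so G is not a forest; only forests have treewidth ≤ 1, hence tw(G) ≥ 2. Therefore the treewidth is 2.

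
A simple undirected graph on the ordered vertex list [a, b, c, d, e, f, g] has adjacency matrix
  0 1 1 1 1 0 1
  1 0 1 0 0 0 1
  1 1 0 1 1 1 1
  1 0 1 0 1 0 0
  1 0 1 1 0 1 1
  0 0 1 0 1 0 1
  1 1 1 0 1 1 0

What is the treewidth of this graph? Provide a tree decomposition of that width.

Treewidth 3.
One optimal decomposition is:
Bags: B1 = {c, e, f, g}  B2 = {a, c, e, g}  B3 = {a, b, c, g}  B4 = {a, c, d, e}
Tree: B1–B2, B2–B3, B2–B4

Every bag has size at most 4, so the width is 4 − 1 = 3 and tw(G) ≤ 3. On the other hand G contains the 4-clique {a, c, d, e}. A clique must lie in a single bag of any decomposition, so no decomposition can have width below 3. The upper and lower bounds meet at 3, so that is the treewidth.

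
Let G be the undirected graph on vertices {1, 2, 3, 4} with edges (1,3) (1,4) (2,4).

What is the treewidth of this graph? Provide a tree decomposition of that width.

Treewidth 1.
One optimal decomposition is:
Bags: B1 = {1, 3}  B2 = {1, 4}  B3 = {2, 4}
Tree: B1–B2, B2–B3

Each bag holds 2 vertices, so the decomposition has width 1, which upper-bounds the treewidth. Any graph with an edge has treewidth ≥ 1, and G has the edge 3–1. Therefore the treewidth is 1.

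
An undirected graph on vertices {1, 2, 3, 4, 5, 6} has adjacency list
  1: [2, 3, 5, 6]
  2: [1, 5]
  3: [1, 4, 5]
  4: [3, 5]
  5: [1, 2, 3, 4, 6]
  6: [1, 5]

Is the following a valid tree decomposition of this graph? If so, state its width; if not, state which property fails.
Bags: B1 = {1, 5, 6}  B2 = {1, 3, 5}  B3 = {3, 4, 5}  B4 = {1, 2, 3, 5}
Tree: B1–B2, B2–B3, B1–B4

No — bags containing vertex 3 are not connected in the tree.

A tree decomposition must satisfy three properties: every vertex lies in some bag; for every edge, both endpoints lie together in some bag; and for every vertex, the bags containing it form a connected subtree. Here bags containing vertex 3 are not connected in the tree, so the decomposition is invalid.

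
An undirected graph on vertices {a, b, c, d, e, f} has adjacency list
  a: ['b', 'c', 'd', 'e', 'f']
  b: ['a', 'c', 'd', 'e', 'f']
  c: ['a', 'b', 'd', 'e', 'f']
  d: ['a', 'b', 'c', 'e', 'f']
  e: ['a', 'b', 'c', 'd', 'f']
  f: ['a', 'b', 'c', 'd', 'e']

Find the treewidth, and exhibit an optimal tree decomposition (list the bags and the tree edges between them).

With just one bag of size 6, the width is 6 − 1 = 5, so tw(G) ≤ 5. For the lower bound, the 6 vertices {a, b, c, d, e, f} are pairwise adjacent, and any tree decomposition puts a clique entirely inside one bag — forcing width ≥ 5. Therefore the treewidth is 5.

Treewidth 5.
One such decomposition:
Bags: B1 = {a, b, c, d, e, f}
Tree: (single bag)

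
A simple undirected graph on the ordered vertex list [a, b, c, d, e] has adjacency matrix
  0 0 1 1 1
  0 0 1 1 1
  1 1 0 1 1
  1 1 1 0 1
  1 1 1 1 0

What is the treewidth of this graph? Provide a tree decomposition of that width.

Treewidth 3.
One such decomposition:
Bags: B1 = {a, c, d, e}  B2 = {b, c, d, e}
Tree: B1–B2

Every bag has size at most 4, so the width is 4 − 1 = 3 and tw(G) ≤ 3. Conversely, {a, c, d, e} is a clique of size 4, and the vertices of any clique must share a bag in every tree decomposition; so some bag has ≥ 4 vertices and tw(G) ≥ 3. The upper and lower bounds meet at 3, so that is the treewidth.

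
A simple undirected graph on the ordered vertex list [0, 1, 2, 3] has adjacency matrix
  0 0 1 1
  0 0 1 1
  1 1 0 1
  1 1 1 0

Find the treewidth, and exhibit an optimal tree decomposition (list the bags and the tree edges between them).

Treewidth 2.
One optimal decomposition is:
Bags: B1 = {1, 2, 3}  B2 = {0, 2, 3}
Tree: B1–B2

Every bag has size at most 3, so the width is 3 − 1 = 2 and tw(G) ≤ 2. Conversely, {0, 2, 3} is a clique of size 3, and the vertices of any clique must share a bag in every tree decomposition; so some bag has ≥ 3 vertices and tw(G) ≥ 2. Hence tw(G) = 2 exactly.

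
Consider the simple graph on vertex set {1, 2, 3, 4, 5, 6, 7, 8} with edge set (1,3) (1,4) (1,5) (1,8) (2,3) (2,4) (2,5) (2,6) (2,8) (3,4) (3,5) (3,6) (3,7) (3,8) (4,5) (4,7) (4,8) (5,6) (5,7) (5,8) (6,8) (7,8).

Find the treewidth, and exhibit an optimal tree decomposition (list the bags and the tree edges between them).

The largest bag has 5 vertices, giving width 4; this decomposition certifies tw(G) ≤ 4. For the lower bound, the 5 vertices {1, 3, 4, 5, 8} are pairwise adjacent, and any tree decomposition puts a clique entirely inside one bag — forcing width ≥ 4. Combining the bounds, tw(G) = 4.

Treewidth 4.
One optimal decomposition is:
Bags: B1 = {2, 3, 4, 5, 8}  B2 = {2, 3, 5, 6, 8}  B3 = {1, 3, 4, 5, 8}  B4 = {3, 4, 5, 7, 8}
Tree: B1–B2, B1–B3, B1–B4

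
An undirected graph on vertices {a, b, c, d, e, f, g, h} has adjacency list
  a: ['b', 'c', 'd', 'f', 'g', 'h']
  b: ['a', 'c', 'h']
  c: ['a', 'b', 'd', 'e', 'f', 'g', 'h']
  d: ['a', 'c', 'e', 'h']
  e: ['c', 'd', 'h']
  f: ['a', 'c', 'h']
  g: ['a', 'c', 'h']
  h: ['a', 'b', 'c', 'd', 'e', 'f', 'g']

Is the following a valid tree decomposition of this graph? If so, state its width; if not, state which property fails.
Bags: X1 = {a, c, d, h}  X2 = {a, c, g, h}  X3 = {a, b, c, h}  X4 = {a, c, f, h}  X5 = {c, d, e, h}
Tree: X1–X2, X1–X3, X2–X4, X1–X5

Every vertex of G appears in some bag (union = {a, b, c, d, e, f, g, h}); every edge is covered by a bag; and for each vertex v the set of bags containing v is connected in the bag tree. The decomposition is therefore valid. The largest bag has 4 vertices, so the width is 3.

Yes; width 3.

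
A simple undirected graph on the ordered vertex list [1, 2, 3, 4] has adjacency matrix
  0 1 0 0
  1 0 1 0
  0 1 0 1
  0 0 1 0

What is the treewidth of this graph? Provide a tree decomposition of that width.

Each bag holds 2 vertices, so the decomposition has width 1, which upper-bounds the treewidth. Any graph with an edge has treewidth ≥ 1, and G has the edge 4–3. Therefore the treewidth is 1.

Treewidth 1.
One optimal decomposition is:
Bags: B1 = {3, 4}  B2 = {2, 3}  B3 = {1, 2}
Tree: B1–B2, B2–B3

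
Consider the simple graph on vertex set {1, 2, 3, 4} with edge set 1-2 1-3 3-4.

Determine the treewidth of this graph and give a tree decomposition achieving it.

Treewidth 1.
One such decomposition:
Bags: B1 = {1, 2}  B2 = {1, 3}  B3 = {3, 4}
Tree: B1–B2, B2–B3

Each bag holds 2 vertices, so the decomposition has width 1, which upper-bounds the treewidth. Since G has at least one edge (e.g. 1–2), it is not an edgeless graph, so tw(G) ≥ 1. Combining the bounds, tw(G) = 1.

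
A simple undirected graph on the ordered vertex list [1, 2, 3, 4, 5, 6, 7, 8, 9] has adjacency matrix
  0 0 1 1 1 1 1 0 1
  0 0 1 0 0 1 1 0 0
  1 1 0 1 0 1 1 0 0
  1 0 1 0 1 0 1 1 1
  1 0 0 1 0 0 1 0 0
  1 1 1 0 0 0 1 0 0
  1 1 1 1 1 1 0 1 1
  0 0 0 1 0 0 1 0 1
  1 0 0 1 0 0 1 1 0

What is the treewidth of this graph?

A width-3 tree decomposition is:
Bags: B1 = {1, 3, 6, 7}  B2 = {1, 3, 4, 7}  B3 = {1, 4, 7, 9}  B4 = {4, 7, 8, 9}  B5 = {2, 3, 6, 7}  B6 = {1, 4, 5, 7}
Tree: B1–B2, B2–B3, B3–B4, B1–B5, B3–B6
Every bag has size at most 4, so the width is 4 − 1 = 3 and tw(G) ≤ 3. For the lower bound, the 4 vertices {4, 7, 8, 9} are pairwise adjacent, and any tree decomposition puts a clique entirely inside one bag — forcing width ≥ 3. Therefore the treewidth is 3.

3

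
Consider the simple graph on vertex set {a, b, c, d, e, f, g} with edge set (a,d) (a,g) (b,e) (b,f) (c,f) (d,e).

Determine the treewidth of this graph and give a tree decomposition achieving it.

Every bag has size at most 2, so the width is 2 − 1 = 1 and tw(G) ≤ 1. G has an edge, so its treewidth is at least 1. Therefore the treewidth is 1.

Treewidth 1.
Bags: B1 = {a, g}  B2 = {a, d}  B3 = {d, e}  B4 = {b, e}  B5 = {b, f}  B6 = {c, f}
Tree: B1–B2, B2–B3, B3–B4, B4–B5, B5–B6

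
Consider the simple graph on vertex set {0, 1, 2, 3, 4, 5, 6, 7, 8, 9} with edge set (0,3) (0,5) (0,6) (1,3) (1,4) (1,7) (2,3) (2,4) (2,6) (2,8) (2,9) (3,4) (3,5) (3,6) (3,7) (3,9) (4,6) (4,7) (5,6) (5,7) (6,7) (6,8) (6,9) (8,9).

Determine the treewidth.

3

A width-3 tree decomposition is:
Bags: B1 = {1, 3, 4, 7}  B2 = {3, 4, 6, 7}  B3 = {3, 5, 6, 7}  B4 = {2, 3, 4, 6}  B5 = {0, 3, 5, 6}  B6 = {2, 3, 6, 9}  B7 = {2, 6, 8, 9}
Tree: B1–B2, B2–B3, B2–B4, B3–B5, B4–B6, B6–B7
Each bag holds 4 vertices, so the decomposition has width 3, which upper-bounds the treewidth. Conversely, {2, 6, 8, 9} is a clique of size 4, and the vertices of any clique must share a bag in every tree decomposition; so some bag has ≥ 4 vertices and tw(G) ≥ 3. Hence tw(G) = 3 exactly.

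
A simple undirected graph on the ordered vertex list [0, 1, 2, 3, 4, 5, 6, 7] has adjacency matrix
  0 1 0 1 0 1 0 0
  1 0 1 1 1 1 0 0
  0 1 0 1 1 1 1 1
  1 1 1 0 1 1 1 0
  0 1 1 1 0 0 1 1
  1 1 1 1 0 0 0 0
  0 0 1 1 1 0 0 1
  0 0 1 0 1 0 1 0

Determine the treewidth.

3

A width-3 tree decomposition is:
Bags: B1 = {1, 2, 3, 4}  B2 = {2, 3, 4, 6}  B3 = {1, 2, 3, 5}  B4 = {0, 1, 3, 5}  B5 = {2, 4, 6, 7}
Tree: B1–B2, B1–B3, B3–B4, B2–B5
The largest bag has 4 vertices, giving width 3; this decomposition certifies tw(G) ≤ 3. Conversely, {0, 1, 3, 5} is a clique of size 4, and the vertices of any clique must share a bag in every tree decomposition; so some bag has ≥ 4 vertices and tw(G) ≥ 3. Therefore the treewidth is 3.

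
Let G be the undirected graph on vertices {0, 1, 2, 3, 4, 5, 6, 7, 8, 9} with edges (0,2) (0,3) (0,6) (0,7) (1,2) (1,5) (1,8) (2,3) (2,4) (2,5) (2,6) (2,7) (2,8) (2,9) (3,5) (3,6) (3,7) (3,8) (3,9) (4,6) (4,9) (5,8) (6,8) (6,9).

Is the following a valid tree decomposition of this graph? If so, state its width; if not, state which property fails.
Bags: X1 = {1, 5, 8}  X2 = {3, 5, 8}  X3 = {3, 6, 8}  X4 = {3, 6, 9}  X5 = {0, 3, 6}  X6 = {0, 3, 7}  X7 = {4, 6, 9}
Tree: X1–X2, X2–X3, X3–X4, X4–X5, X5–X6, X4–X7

No — vertex 2 appears in no bag.

A tree decomposition must satisfy three properties: every vertex lies in some bag; for every edge, both endpoints lie together in some bag; and for every vertex, the bags containing it form a connected subtree. Here vertex 2 appears in no bag, so the decomposition is invalid.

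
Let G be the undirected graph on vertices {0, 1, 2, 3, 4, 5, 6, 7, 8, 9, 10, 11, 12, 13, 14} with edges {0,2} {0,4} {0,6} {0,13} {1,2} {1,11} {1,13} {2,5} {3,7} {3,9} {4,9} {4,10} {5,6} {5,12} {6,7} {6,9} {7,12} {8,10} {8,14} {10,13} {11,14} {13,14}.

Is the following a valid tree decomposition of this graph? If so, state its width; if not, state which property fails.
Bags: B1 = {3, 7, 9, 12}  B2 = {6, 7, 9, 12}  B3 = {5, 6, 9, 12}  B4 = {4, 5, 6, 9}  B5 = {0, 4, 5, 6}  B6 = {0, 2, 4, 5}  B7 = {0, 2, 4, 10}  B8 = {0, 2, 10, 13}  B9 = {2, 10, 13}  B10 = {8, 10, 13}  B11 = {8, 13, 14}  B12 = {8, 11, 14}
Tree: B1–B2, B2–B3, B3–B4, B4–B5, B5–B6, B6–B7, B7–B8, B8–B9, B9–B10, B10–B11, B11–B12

No — vertex 1 appears in no bag.

A tree decomposition must satisfy three properties: every vertex lies in some bag; for every edge, both endpoints lie together in some bag; and for every vertex, the bags containing it form a connected subtree. Here vertex 1 appears in no bag, so the decomposition is invalid.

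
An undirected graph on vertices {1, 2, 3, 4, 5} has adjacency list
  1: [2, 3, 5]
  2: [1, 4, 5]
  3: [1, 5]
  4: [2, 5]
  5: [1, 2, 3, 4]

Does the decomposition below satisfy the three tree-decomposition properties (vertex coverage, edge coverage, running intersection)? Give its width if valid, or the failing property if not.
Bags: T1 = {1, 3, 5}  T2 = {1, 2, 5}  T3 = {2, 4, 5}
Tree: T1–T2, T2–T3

Checking the three conditions: (i) the bags cover all of {1, 2, 3, 4, 5}; (ii) for each edge, some bag contains both endpoints; (iii) the bags containing any fixed vertex form a subtree. All hold, so the decomposition is valid with width 3 − 1 = 2.

Yes; width 2.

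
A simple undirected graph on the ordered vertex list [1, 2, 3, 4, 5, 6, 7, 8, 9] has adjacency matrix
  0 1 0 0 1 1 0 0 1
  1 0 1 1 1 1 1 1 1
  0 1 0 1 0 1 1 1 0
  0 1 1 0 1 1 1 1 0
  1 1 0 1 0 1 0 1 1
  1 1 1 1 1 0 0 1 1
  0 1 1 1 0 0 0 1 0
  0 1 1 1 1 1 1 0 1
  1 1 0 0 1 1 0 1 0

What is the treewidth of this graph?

4

A width-4 tree decomposition is:
Bags: B1 = {2, 3, 4, 6, 8}  B2 = {2, 4, 5, 6, 8}  B3 = {2, 5, 6, 8, 9}  B4 = {2, 3, 4, 7, 8}  B5 = {1, 2, 5, 6, 9}
Tree: B1–B2, B2–B3, B1–B4, B3–B5
Each bag holds 5 vertices, so the decomposition has width 4, which upper-bounds the treewidth. For the lower bound, the 5 vertices {2, 3, 4, 6, 8} are pairwise adjacent, and any tree decomposition puts a clique entirely inside one bag — forcing width ≥ 4. Therefore the treewidth is 4.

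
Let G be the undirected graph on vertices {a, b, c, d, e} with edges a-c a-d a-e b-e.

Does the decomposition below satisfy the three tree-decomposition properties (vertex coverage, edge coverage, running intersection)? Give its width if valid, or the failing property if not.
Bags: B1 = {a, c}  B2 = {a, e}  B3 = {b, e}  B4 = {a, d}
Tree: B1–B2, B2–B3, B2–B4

Every vertex of G appears in some bag (union = {a, b, c, d, e}); every edge is covered by a bag; and for each vertex v the set of bags containing v is connected in the bag tree. The decomposition is therefore valid. The largest bag has 2 vertices, so the width is 1.

Yes; width 1.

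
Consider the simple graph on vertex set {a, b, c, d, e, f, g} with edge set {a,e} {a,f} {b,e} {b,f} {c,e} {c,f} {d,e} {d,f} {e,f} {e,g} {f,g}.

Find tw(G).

A width-2 tree decomposition is:
Bags: B1 = {c, e, f}  B2 = {a, e, f}  B3 = {d, e, f}  B4 = {e, f, g}  B5 = {b, e, f}
Tree: B1–B2, B2–B3, B3–B4, B1–B5
Each bag holds 3 vertices, so the decomposition has width 2, which upper-bounds the treewidth. Conversely, {d, e, f} is a clique of size 3, and the vertices of any clique must share a bag in every tree decomposition; so some bag has ≥ 3 vertices and tw(G) ≥ 2. The upper and lower bounds meet at 2, so that is the treewidth.

2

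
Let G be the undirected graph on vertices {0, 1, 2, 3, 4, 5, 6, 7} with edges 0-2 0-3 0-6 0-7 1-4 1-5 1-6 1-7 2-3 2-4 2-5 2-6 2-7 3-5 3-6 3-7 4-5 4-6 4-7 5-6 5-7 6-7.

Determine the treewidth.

4

A width-4 tree decomposition is:
Bags: B1 = {2, 4, 5, 6, 7}  B2 = {2, 3, 5, 6, 7}  B3 = {0, 2, 3, 6, 7}  B4 = {1, 4, 5, 6, 7}
Tree: B1–B2, B2–B3, B1–B4
Every bag has size at most 5, so the width is 5 − 1 = 4 and tw(G) ≤ 4. For the lower bound, the 5 vertices {1, 4, 5, 6, 7} are pairwise adjacent, and any tree decomposition puts a clique entirely inside one bag — forcing width ≥ 4. The upper and lower bounds meet at 4, so that is the treewidth.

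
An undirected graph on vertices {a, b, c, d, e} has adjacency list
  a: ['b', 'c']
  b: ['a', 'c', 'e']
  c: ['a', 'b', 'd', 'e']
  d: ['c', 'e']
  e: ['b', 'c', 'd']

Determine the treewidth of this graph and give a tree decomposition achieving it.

The largest bag has 3 vertices, giving width 2; this decomposition certifies tw(G) ≤ 2. For the lower bound, the 3 vertices {c, d, e} are pairwise adjacent, and any tree decomposition puts a clique entirely inside one bag — forcing width ≥ 2. Combining the bounds, tw(G) = 2.

Treewidth 2.
One optimal decomposition is:
Bags: B1 = {b, c, e}  B2 = {a, b, c}  B3 = {c, d, e}
Tree: B1–B2, B1–B3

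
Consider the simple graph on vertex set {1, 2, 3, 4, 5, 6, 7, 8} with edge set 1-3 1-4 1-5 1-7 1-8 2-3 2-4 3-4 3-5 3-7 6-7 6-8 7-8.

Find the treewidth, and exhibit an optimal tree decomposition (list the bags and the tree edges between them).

Each bag holds 3 vertices, so the decomposition has width 2, which upper-bounds the treewidth. On the other hand G contains the 3-clique {1, 7, 8}. A clique must lie in a single bag of any decomposition, so no decomposition can have width below 2. Therefore the treewidth is 2.

Treewidth 2.
Bags: B1 = {1, 3, 4}  B2 = {1, 3, 5}  B3 = {1, 3, 7}  B4 = {2, 3, 4}  B5 = {1, 7, 8}  B6 = {6, 7, 8}
Tree: B1–B2, B1–B3, B1–B4, B3–B5, B5–B6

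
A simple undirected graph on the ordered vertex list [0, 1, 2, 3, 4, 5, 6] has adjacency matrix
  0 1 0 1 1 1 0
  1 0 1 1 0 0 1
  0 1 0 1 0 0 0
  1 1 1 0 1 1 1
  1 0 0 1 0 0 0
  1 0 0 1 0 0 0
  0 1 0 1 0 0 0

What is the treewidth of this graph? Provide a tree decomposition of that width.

Each bag holds 3 vertices, so the decomposition has width 2, which upper-bounds the treewidth. For the lower bound, the 3 vertices {0, 1, 3} are pairwise adjacent, and any tree decomposition puts a clique entirely inside one bag — forcing width ≥ 2. Hence tw(G) = 2 exactly.

Treewidth 2.
Bags: B1 = {0, 1, 3}  B2 = {0, 3, 5}  B3 = {0, 3, 4}  B4 = {1, 2, 3}  B5 = {1, 3, 6}
Tree: B1–B2, B2–B3, B1–B4, B4–B5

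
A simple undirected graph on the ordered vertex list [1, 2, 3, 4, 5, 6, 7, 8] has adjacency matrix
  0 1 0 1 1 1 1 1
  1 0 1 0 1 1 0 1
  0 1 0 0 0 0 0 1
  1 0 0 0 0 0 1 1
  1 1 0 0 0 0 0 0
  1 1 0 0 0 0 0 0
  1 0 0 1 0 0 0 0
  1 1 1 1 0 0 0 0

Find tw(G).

A width-2 tree decomposition is:
Bags: B1 = {1, 2, 8}  B2 = {1, 4, 8}  B3 = {1, 2, 5}  B4 = {2, 3, 8}  B5 = {1, 2, 6}  B6 = {1, 4, 7}
Tree: B1–B2, B1–B3, B1–B4, B1–B5, B2–B6
The largest bag has 3 vertices, giving width 2; this decomposition certifies tw(G) ≤ 2. Conversely, {1, 2, 8} is a clique of size 3, and the vertices of any clique must share a bag in every tree decomposition; so some bag has ≥ 3 vertices and tw(G) ≥ 2. Hence tw(G) = 2 exactly.

2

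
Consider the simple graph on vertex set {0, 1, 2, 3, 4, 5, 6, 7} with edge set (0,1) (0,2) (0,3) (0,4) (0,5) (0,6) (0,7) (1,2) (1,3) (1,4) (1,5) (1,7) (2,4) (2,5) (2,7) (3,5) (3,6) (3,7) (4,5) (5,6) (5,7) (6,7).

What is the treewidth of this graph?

A width-4 tree decomposition is:
Bags: B1 = {0, 1, 3, 5, 7}  B2 = {0, 3, 5, 6, 7}  B3 = {0, 1, 2, 5, 7}  B4 = {0, 1, 2, 4, 5}
Tree: B1–B2, B1–B3, B3–B4
The largest bag has 5 vertices, giving width 4; this decomposition certifies tw(G) ≤ 4. Conversely, {0, 1, 2, 4, 5} is a clique of size 5, and the vertices of any clique must share a bag in every tree decomposition; so some bag has ≥ 5 vertices and tw(G) ≥ 4. The upper and lower bounds meet at 4, so that is the treewidth.

4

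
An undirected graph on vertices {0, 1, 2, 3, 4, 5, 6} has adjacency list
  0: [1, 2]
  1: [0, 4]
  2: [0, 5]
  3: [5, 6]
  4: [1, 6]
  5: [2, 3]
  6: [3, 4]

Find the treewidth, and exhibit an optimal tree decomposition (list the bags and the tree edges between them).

Treewidth 2.
One such decomposition:
Bags: B1 = {0, 2, 5}  B2 = {0, 1, 5}  B3 = {1, 4, 5}  B4 = {4, 5, 6}  B5 = {3, 5, 6}
Tree: B1–B2, B2–B3, B3–B4, B4–B5

The largest bag has 3 vertices, giving width 2; this decomposition certifies tw(G) ≤ 2. The edges 5–2–0–1–4–6–3–5 form a cycle, so G is not a tree and its treewidth is at least 2. The upper and lower bounds meet at 2, so that is the treewidth.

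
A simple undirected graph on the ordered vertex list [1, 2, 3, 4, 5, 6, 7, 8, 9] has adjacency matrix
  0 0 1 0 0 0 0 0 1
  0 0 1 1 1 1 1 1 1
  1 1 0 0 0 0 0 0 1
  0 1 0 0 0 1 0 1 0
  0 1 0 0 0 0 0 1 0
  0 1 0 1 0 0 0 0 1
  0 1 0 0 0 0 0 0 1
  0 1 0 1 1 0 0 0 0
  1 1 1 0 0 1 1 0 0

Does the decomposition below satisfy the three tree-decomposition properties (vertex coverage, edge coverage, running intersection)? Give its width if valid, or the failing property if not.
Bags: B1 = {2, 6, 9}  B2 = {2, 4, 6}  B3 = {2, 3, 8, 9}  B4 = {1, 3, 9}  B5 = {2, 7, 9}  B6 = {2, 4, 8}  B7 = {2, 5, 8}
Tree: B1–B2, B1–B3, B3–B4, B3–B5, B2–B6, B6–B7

No — bags containing vertex 8 are not connected in the tree.

A tree decomposition must satisfy three properties: every vertex lies in some bag; for every edge, both endpoints lie together in some bag; and for every vertex, the bags containing it form a connected subtree. Here bags containing vertex 8 are not connected in the tree, so the decomposition is invalid.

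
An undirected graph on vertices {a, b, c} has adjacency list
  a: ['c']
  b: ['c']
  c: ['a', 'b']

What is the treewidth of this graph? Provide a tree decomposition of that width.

Each bag holds 2 vertices, so the decomposition has width 1, which upper-bounds the treewidth. Any graph with an edge has treewidth ≥ 1, and G has the edge c–b. Hence tw(G) = 1 exactly.

Treewidth 1.
One optimal decomposition is:
Bags: B1 = {b, c}  B2 = {a, c}
Tree: B1–B2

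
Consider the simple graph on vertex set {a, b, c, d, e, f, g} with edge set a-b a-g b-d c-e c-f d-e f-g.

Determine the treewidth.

A width-2 tree decomposition is:
Bags: B1 = {c, e, f}  B2 = {d, e, f}  B3 = {b, d, f}  B4 = {a, b, f}  B5 = {a, f, g}
Tree: B1–B2, B2–B3, B3–B4, B4–B5
Each bag holds 3 vertices, so the decomposition has width 2, which upper-bounds the treewidth. For the lower bound, G contains the cycle f–c–e–d–b–a–g–f, so G is not a forest; only forests have treewidth ≤ 1, hence tw(G) ≥ 2. Hence tw(G) = 2 exactly.

2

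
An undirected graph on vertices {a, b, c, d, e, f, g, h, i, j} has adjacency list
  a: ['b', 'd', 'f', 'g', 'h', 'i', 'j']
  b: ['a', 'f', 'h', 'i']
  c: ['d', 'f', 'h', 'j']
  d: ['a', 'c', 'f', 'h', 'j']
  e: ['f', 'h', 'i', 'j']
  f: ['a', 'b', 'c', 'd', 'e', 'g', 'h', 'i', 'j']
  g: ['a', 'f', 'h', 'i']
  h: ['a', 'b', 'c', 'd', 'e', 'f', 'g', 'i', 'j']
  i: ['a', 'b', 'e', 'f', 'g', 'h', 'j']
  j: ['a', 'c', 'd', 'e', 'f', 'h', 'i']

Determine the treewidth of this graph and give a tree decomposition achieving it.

Each bag holds 5 vertices, so the decomposition has width 4, which upper-bounds the treewidth. Conversely, {c, d, f, h, j} is a clique of size 5, and the vertices of any clique must share a bag in every tree decomposition; so some bag has ≥ 5 vertices and tw(G) ≥ 4. The upper and lower bounds meet at 4, so that is the treewidth.

Treewidth 4.
Bags: B1 = {a, f, h, i, j}  B2 = {a, d, f, h, j}  B3 = {a, f, g, h, i}  B4 = {a, b, f, h, i}  B5 = {c, d, f, h, j}  B6 = {e, f, h, i, j}
Tree: B1–B2, B1–B3, B1–B4, B2–B5, B1–B6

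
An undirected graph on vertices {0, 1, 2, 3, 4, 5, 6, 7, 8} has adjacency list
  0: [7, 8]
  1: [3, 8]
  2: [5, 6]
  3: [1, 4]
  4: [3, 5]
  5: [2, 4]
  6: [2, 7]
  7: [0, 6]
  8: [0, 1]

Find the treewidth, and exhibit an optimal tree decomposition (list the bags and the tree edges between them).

The largest bag has 3 vertices, giving width 2; this decomposition certifies tw(G) ≤ 2. For the lower bound, G contains the cycle 1–3–4–5–2–6–7–0–8–1, so G is not a forest; only forests have treewidth ≤ 1, hence tw(G) ≥ 2. Therefore the treewidth is 2.

Treewidth 2.
One optimal decomposition is:
Bags: B1 = {1, 3, 4}  B2 = {1, 4, 5}  B3 = {1, 2, 5}  B4 = {1, 2, 6}  B5 = {1, 6, 7}  B6 = {0, 1, 7}  B7 = {0, 1, 8}
Tree: B1–B2, B2–B3, B3–B4, B4–B5, B5–B6, B6–B7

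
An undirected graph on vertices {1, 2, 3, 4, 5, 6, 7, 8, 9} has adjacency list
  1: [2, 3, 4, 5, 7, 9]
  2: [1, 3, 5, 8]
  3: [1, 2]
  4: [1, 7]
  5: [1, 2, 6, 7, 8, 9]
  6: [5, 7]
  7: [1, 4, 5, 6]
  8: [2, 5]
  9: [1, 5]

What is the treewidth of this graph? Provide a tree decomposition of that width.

Treewidth 2.
Bags: B1 = {1, 5, 9}  B2 = {1, 5, 7}  B3 = {5, 6, 7}  B4 = {1, 2, 5}  B5 = {1, 2, 3}  B6 = {2, 5, 8}  B7 = {1, 4, 7}
Tree: B1–B2, B2–B3, B1–B4, B4–B5, B4–B6, B2–B7

Every bag has size at most 3, so the width is 3 − 1 = 2 and tw(G) ≤ 2. For the lower bound, the 3 vertices {2, 5, 8} are pairwise adjacent, and any tree decomposition puts a clique entirely inside one bag — forcing width ≥ 2. Therefore the treewidth is 2.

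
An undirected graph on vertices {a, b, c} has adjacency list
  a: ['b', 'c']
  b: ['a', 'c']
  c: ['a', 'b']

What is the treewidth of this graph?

2

A width-2 tree decomposition is:
Bags: B1 = {a, b, c}
Tree: (single bag)
With just one bag of size 3, the width is 3 − 1 = 2, so tw(G) ≤ 2. For the lower bound, the 3 vertices {a, b, c} are pairwise adjacent, and any tree decomposition puts a clique entirely inside one bag — forcing width ≥ 2. Combining the bounds, tw(G) = 2.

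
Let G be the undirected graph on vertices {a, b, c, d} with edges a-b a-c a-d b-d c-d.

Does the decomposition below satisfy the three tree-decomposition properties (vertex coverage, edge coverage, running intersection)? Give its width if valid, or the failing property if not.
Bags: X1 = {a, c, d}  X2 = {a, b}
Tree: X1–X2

No — edge (d,b) lies in no bag.

A tree decomposition must satisfy three properties: every vertex lies in some bag; for every edge, both endpoints lie together in some bag; and for every vertex, the bags containing it form a connected subtree. Here edge (d,b) lies in no bag, so the decomposition is invalid.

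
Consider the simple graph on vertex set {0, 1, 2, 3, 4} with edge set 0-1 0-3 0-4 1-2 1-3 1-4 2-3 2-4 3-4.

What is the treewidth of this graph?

A width-3 tree decomposition is:
Bags: B1 = {1, 2, 3, 4}  B2 = {0, 1, 3, 4}
Tree: B1–B2
Every bag has size at most 4, so the width is 4 − 1 = 3 and tw(G) ≤ 3. On the other hand G contains the 4-clique {0, 1, 3, 4}. A clique must lie in a single bag of any decomposition, so no decomposition can have width below 3. Hence tw(G) = 3 exactly.

3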